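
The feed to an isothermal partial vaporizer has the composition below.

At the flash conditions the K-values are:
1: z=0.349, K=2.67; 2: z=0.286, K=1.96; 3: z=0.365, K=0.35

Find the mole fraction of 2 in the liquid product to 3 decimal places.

Iterate (Newton) starting at ψ = 0.5:
  ψ = 0.500: g = 0.1517, g' = -0.748 → ψ = 0.703
  ψ = 0.703: g = -0.0047, g' = -0.823 → ψ = 0.697
Converged at ψ = 0.697.
Compositions from xᵢ = zᵢ/(1+ψ(Kᵢ−1)), yᵢ = Kᵢxᵢ:
  1: x = 0.161, y = 0.431
  2: x = 0.171, y = 0.336
  3: x = 0.667, y = 0.234

x_2 = 0.171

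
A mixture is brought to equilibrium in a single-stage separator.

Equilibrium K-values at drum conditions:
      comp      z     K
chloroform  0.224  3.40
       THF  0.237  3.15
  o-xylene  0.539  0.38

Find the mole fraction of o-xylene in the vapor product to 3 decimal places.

y_o-xylene = 0.298

Rachford–Rice: g(V/F) = Σ zᵢ(Kᵢ−1)/(1+V/F(Kᵢ−1)) = 0.
g(0) = ΣzᵢKᵢ − 1 = 0.713 and g(1) = 1 − Σzᵢ/Kᵢ = -0.560, so a root lies in (0, 1).
Iterate (Newton) starting at V/F = 0.5:
  V/F = 0.500: g = 0.0056, g' = -0.956 → V/F = 0.506
Converged at V/F = 0.506.
Compositions from xᵢ = zᵢ/(1+V/F(Kᵢ−1)), yᵢ = Kᵢxᵢ:
  chloroform: x = 0.101, y = 0.344
  THF: x = 0.114, y = 0.358
  o-xylene: x = 0.785, y = 0.298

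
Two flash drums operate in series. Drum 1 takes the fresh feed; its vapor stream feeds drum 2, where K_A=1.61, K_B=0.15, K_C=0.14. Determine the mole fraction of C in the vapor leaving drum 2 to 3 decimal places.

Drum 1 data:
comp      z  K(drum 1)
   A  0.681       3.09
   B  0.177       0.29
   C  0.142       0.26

Drum 1:
Material balance + equilibrium reduce to Σ zᵢ(Kᵢ−1)/(1+ψ₁(Kᵢ−1)) = 0.
Check two-phase: ΣzᵢKᵢ = 2.193 > 1 and Σzᵢ/Kᵢ = 1.377 > 1, so g(0) = 1.193 > 0 and g(1) = -0.377 < 0.
Newton iteration, ψ₁⁰ = 0.5:
  ψ₁ = 0.500: g = 0.3344, g' = -1.122 → ψ₁ = 0.798
  ψ₁ = 0.798: g = -0.0132, g' = -1.357 → ψ₁ = 0.788
Converged at ψ₁ = 0.788.
Drum-1 compositions:
  A: x = 0.257, y = 0.795
  B: x = 0.402, y = 0.117
  C: x = 0.341, y = 0.089
Drum-2 feed = drum-1 vapor: z₂ = (0.7948, 0.1166, 0.0886).
Drum 2:
Let ψ₂ = V/F and solve Σ zᵢ(Kᵢ−1)/(1+ψ₂(Kᵢ−1)) = 0.
g(0) = ΣzᵢKᵢ − 1 = 0.310 and g(1) = 1 − Σzᵢ/Kᵢ = -0.904, so a root lies in (0, 1).
Iterate (Newton) starting at ψ₂ = 0.5:
  ψ₂ = 0.500: g = 0.0655, g' = -0.630 → ψ₂ = 0.604
  ψ₂ = 0.604: g = -0.0079, g' = -0.797 → ψ₂ = 0.594
Converged at ψ₂ = 0.594.
  A: x = 0.583, y = 0.939
  B: x = 0.235, y = 0.035
  C: x = 0.181, y = 0.025

y_C (drum 2) = 0.025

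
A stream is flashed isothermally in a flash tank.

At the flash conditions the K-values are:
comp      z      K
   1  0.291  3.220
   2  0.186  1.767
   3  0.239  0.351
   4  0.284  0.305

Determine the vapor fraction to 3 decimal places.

Material balance + equilibrium reduce to Σ zᵢ(Kᵢ−1)/(1+ψ(Kᵢ−1)) = 0.
g(0) = ΣzᵢKᵢ − 1 = 0.436 and g(1) = 1 − Σzᵢ/Kᵢ = -0.808, so a root lies in (0, 1).
Iterate (Newton) starting at ψ = 0.5:
  ψ = 0.500: g = -0.1228, g' = -0.922 → ψ = 0.367
  ψ = 0.367: g = -0.0011, g' = -0.923 → ψ = 0.366
Converged at ψ = 0.366.

ψ = 0.366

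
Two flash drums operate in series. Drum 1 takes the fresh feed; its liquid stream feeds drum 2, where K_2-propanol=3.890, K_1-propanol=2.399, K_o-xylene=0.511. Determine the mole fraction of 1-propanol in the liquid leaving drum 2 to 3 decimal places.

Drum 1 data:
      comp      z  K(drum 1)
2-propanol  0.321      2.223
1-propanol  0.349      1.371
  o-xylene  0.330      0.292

Drum 1:
Material balance + equilibrium reduce to Σ zᵢ(Kᵢ−1)/(1+ψ₁(Kᵢ−1)) = 0.
g(0) = ΣzᵢKᵢ − 1 = 0.288 and g(1) = 1 − Σzᵢ/Kᵢ = -0.529, so a root lies in (0, 1).
Iterate (Newton) starting at ψ₁ = 0.59:
  ψ₁ = 0.590: g = -0.0670, g' = -0.682 → ψ₁ = 0.492
  ψ₁ = 0.492: g = -0.0038, g' = -0.611 → ψ₁ = 0.486
Converged at ψ₁ = 0.486.
Drum-1 compositions:
  2-propanol: x = 0.201, y = 0.448
  1-propanol: x = 0.296, y = 0.405
  o-xylene: x = 0.503, y = 0.147
Drum-2 feed = drum-1 liquid: z₂ = (0.2014, 0.2957, 0.5029).
Drum 2:
Iterate (Newton) starting at ψ₂ = 0.5:
  ψ₂ = 0.500: g = 0.1560, g' = -0.692 → ψ₂ = 0.725
  ψ₂ = 0.725: g = 0.0123, g' = -0.607 → ψ₂ = 0.746
Converged at ψ₂ = 0.746.
  2-propanol: x = 0.064, y = 0.248
  1-propanol: x = 0.145, y = 0.347
  o-xylene: x = 0.791, y = 0.404

x_1-propanol (drum 2) = 0.145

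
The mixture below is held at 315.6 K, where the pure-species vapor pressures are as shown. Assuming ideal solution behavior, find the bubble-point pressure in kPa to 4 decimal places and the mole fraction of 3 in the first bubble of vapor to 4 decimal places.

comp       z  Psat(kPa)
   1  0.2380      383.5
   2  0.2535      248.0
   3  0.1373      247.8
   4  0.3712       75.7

Pbub = 216.2638 kPa, y_3 = 0.1573

At the bubble point ψ → 0, so ΣzᵢKᵢ = 1 with Kᵢ = Pᵢˢᵃᵗ/P ⇒ P = ΣzᵢPᵢˢᵃᵗ.
P = 0.2380·383.5 + 0.2535·248.0 + 0.1373·247.8 + 0.3712·75.7 = 216.2638 kPa
yᵢ = zᵢPᵢˢᵃᵗ/P ⇒ y_3 = 0.1373·247.8/216.2638 = 0.1573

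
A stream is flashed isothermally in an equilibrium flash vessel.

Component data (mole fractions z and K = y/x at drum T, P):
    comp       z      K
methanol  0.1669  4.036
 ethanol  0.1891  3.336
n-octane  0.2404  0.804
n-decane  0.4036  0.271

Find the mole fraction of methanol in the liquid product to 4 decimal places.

x_methanol = 0.0763

Rachford–Rice: g(ψ) = Σ zᵢ(Kᵢ−1)/(1+ψ(Kᵢ−1)) = 0.
g(0) = ΣzᵢKᵢ − 1 = 0.6071 and g(1) = 1 − Σzᵢ/Kᵢ = -0.8863, so a root lies in (0, 1).
Iterate (Newton) starting at ψ = 0.55:
  ψ = 0.5500: g = -0.16083, g' = -1.0228 → ψ = 0.3928
  ψ = 0.3928: g = -0.00181, g' = -1.0327 → ψ = 0.3910
Converged at ψ = 0.3910.
Compositions from xᵢ = zᵢ/(1+ψ(Kᵢ−1)), yᵢ = Kᵢxᵢ:
  methanol: x = 0.0763, y = 0.3080
  ethanol: x = 0.0988, y = 0.3297
  n-octane: x = 0.2604, y = 0.2093
  n-decane: x = 0.5645, y = 0.1530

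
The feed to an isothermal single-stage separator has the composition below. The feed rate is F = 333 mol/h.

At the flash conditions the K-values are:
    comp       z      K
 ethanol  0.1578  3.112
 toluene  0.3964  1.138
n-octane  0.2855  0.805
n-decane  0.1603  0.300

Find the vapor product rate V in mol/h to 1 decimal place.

Material balance + equilibrium reduce to Σ zᵢ(Kᵢ−1)/(1+ψ(Kᵢ−1)) = 0.
Feasibility: ΣzᵢKᵢ = 1.2201, Σzᵢ/Kᵢ = 1.2880 — both > 1, two phases present.
Newton iteration, ψ⁰ = 0.5:
  ψ = 0.5000: g = -0.02105, g' = -0.3724 → ψ = 0.4435
  ψ = 0.4435: g = -0.00003, g' = -0.3726 → ψ = 0.4434
Converged at ψ = 0.4434.
Then V = ψ·F = 0.4434·333 = 147.7 mol/h and L = F − V = 185.3 mol/h.

V = 147.7 mol/h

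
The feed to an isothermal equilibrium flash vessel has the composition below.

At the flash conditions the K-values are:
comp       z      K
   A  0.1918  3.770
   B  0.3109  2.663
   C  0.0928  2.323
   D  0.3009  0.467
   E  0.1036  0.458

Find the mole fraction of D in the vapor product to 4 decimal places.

Material balance + equilibrium reduce to Σ zᵢ(Kᵢ−1)/(1+ψ(Kᵢ−1)) = 0.
Check two-phase: ΣzᵢKᵢ = 1.9546 > 1 and Σzᵢ/Kᵢ = 1.0781 > 1, so g(0) = 0.9546 > 0 and g(1) = -0.0781 < 0.
Iterate (Newton) starting at ψ = 0.37:
  ψ = 0.3700: g = 0.39487, g' = -0.9419 → ψ = 0.7892
  ψ = 0.7892: g = 0.07544, g' = -0.6923 → ψ = 0.8982
  ψ = 0.8982: g = -0.00134, g' = -0.7233 → ψ = 0.8963
Converged at ψ = 0.8963.
Compositions from xᵢ = zᵢ/(1+ψ(Kᵢ−1)), yᵢ = Kᵢxᵢ:
  A: x = 0.0551, y = 0.2076
  B: x = 0.1248, y = 0.3324
  C: x = 0.0425, y = 0.0986
  D: x = 0.5762, y = 0.2691
  E: x = 0.2015, y = 0.0923

y_D = 0.2691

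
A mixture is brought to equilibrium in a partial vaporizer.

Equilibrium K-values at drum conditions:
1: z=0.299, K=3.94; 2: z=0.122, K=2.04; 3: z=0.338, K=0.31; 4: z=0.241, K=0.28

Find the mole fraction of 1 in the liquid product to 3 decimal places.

Rachford–Rice: g(V/F) = Σ zᵢ(Kᵢ−1)/(1+V/F(Kᵢ−1)) = 0.
Feasibility: ΣzᵢKᵢ = 1.599, Σzᵢ/Kᵢ = 2.087 — both > 1, two phases present.
Newton–Raphson from V/F = 0.5:
  V/F = 0.500: g = -0.1878, g' = -1.161 → V/F = 0.338
  V/F = 0.338: g = 0.0011, g' = -1.214 → V/F = 0.339
Converged at V/F = 0.339.
Compositions from xᵢ = zᵢ/(1+V/F(Kᵢ−1)), yᵢ = Kᵢxᵢ:
  1: x = 0.150, y = 0.590
  2: x = 0.090, y = 0.184
  3: x = 0.441, y = 0.137
  4: x = 0.319, y = 0.089

x_1 = 0.150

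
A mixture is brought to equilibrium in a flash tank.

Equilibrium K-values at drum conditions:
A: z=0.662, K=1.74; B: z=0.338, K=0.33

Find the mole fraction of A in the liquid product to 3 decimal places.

x_A = 0.475

Binary case is linear: z₁(K₁−1)(1+β(K₂−1)) + z₂(K₂−1)(1+β(K₁−1)) = 0
⇒ β = [z₁(K₁−1)+z₂(K₂−1)] / [−(K₁−1)(K₂−1)] = 0.2634/0.4958 = 0.531
Compositions from xᵢ = zᵢ/(1+β(Kᵢ−1)), yᵢ = Kᵢxᵢ:
  A: x = 0.475, y = 0.827
  B: x = 0.525, y = 0.173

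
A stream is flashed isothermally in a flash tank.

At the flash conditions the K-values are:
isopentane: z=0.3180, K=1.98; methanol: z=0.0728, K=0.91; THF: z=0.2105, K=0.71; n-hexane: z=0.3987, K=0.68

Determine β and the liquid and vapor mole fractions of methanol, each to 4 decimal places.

Iterate (Newton) starting at β = 0.58:
  β = 0.5800: g = -0.03826, g' = -0.2120 → β = 0.3995
  β = 0.3995: g = 0.00184, g' = -0.2347 → β = 0.4073
Converged at β = 0.4073.
Compositions from xᵢ = zᵢ/(1+β(Kᵢ−1)), yᵢ = Kᵢxᵢ:
  isopentane: x = 0.2273, y = 0.4500
  methanol: x = 0.0756, y = 0.0688
  THF: x = 0.2387, y = 0.1695
  n-hexane: x = 0.4585, y = 0.3118

β = 0.4073, x_methanol = 0.0756, y_methanol = 0.0688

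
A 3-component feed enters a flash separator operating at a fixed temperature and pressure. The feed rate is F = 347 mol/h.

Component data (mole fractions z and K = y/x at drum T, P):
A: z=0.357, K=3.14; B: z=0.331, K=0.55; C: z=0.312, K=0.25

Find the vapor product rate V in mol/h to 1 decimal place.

Let β = V/F and solve Σ zᵢ(Kᵢ−1)/(1+β(Kᵢ−1)) = 0.
g(0) = ΣzᵢKᵢ − 1 = 0.381 and g(1) = 1 − Σzᵢ/Kᵢ = -0.964, so a root lies in (0, 1).
Newton–Raphson from β = 0.65:
  β = 0.650: g = -0.3476, g' = -1.088 → β = 0.331
  β = 0.331: g = -0.0386, g' = -0.964 → β = 0.290
  β = 0.290: g = 0.0006, g' = -0.997 → β = 0.291
Converged at β = 0.291.
Then V = β·F = 0.2911·347 = 101.0 mol/h and L = F − V = 246.0 mol/h.

V = 101.0 mol/h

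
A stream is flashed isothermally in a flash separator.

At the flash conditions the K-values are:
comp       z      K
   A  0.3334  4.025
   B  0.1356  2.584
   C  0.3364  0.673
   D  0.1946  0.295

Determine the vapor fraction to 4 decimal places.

ψ = 0.7143

Let ψ = V/F and solve Σ zᵢ(Kᵢ−1)/(1+ψ(Kᵢ−1)) = 0.
g(0) = ΣzᵢKᵢ − 1 = 0.9761 and g(1) = 1 − Σzᵢ/Kᵢ = -0.2948, so a root lies in (0, 1).
Newton–Raphson from ψ = 0.62:
  ψ = 0.6200: g = 0.07740, g' = -0.8174 → ψ = 0.7147
  ψ = 0.7147: g = -0.00036, g' = -0.8342 → ψ = 0.7143
Converged at ψ = 0.7143.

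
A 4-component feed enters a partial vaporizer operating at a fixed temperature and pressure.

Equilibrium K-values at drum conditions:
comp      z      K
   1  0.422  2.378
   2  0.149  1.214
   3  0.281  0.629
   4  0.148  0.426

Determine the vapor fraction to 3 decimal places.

ψ = 0.796

Rachford–Rice: g(ψ) = Σ zᵢ(Kᵢ−1)/(1+ψ(Kᵢ−1)) = 0.
Feasibility: ΣzᵢKᵢ = 1.424, Σzᵢ/Kᵢ = 1.094 — both > 1, two phases present.
Iterate (Newton) starting at ψ = 0.5:
  ψ = 0.500: g = 0.1260, g' = -0.441 → ψ = 0.786
  ψ = 0.786: g = 0.0046, g' = -0.429 → ψ = 0.797
  ψ = 0.797: g = -0.0000, g' = -0.431 → ψ = 0.796
Converged at ψ = 0.796.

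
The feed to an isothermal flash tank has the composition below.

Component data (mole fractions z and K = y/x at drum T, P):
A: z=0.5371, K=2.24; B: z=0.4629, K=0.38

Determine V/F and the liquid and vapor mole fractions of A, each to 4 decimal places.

Rachford–Rice: g(V/F) = Σ zᵢ(Kᵢ−1)/(1+V/F(Kᵢ−1)) = 0.
Check two-phase: ΣzᵢKᵢ = 1.3790 > 1 and Σzᵢ/Kᵢ = 1.4579 > 1, so g(0) = 0.3790 > 0 and g(1) = -0.4579 < 0.
Iterate (Newton) starting at V/F = 0.35:
  V/F = 0.3500: g = 0.09790, g' = -0.6918 → V/F = 0.4915
  V/F = 0.4915: g = 0.00101, g' = -0.6869 → V/F = 0.4930
Converged at V/F = 0.4930.
Compositions from xᵢ = zᵢ/(1+V/F(Kᵢ−1)), yᵢ = Kᵢxᵢ:
  A: x = 0.3333, y = 0.7467
  B: x = 0.6667, y = 0.2533

V/F = 0.4930, x_A = 0.3333, y_A = 0.7467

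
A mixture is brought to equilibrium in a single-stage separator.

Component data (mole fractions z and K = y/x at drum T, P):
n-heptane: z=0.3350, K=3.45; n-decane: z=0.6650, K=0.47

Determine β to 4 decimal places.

β = 0.3606

Binary case is linear: z₁(K₁−1)(1+β(K₂−1)) + z₂(K₂−1)(1+β(K₁−1)) = 0
⇒ β = [z₁(K₁−1)+z₂(K₂−1)] / [−(K₁−1)(K₂−1)] = 0.46830/1.29850 = 0.3606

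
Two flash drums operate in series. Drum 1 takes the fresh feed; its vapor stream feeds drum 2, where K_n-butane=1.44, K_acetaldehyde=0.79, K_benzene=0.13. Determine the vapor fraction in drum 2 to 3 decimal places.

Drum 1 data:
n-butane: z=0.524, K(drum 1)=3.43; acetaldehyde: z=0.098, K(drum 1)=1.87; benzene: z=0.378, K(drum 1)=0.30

Drum 1:
Rachford–Rice: g(ψ₁) = Σ zᵢ(Kᵢ−1)/(1+ψ₁(Kᵢ−1)) = 0.
Check two-phase: ΣzᵢKᵢ = 2.094 > 1 and Σzᵢ/Kᵢ = 1.465 > 1, so g(0) = 1.094 > 0 and g(1) = -0.465 < 0.
Newton iteration, ψ₁⁰ = 0.5:
  ψ₁ = 0.500: g = 0.2272, g' = -1.105 → ψ₁ = 0.706
  ψ₁ = 0.706: g = -0.0009, g' = -1.172 → ψ₁ = 0.705
Converged at ψ₁ = 0.705.
Drum-1 compositions:
  n-butane: x = 0.193, y = 0.663
  acetaldehyde: x = 0.061, y = 0.114
  benzene: x = 0.746, y = 0.224
Drum-2 feed = drum-1 vapor: z₂ = (0.6626, 0.1136, 0.2238).
Drum 2:
Let ψ₂ = V/F and solve Σ zᵢ(Kᵢ−1)/(1+ψ₂(Kᵢ−1)) = 0.
Feasibility: ΣzᵢKᵢ = 1.073, Σzᵢ/Kᵢ = 2.326 — both > 1, two phases present.
Newton iteration, ψ₂⁰ = 0.5:
  ψ₂ = 0.500: g = -0.1323, g' = -0.623 → ψ₂ = 0.288
  ψ₂ = 0.288: g = -0.0263, g' = -0.408 → ψ₂ = 0.223
  ψ₂ = 0.223: g = -0.0012, g' = -0.373 → ψ₂ = 0.220
Converged at ψ₂ = 0.220.
  n-butane: x = 0.604, y = 0.870
  acetaldehyde: x = 0.119, y = 0.094
  benzene: x = 0.277, y = 0.036

V/F (drum 2) = 0.220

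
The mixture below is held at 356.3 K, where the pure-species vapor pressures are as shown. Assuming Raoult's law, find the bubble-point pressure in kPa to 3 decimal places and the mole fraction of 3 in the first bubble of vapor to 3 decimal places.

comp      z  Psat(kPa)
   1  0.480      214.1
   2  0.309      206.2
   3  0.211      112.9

Pbub = 190.306 kPa, y_3 = 0.125

At the bubble point ψ → 0, so ΣzᵢKᵢ = 1 with Kᵢ = Pᵢˢᵃᵗ/P ⇒ P = ΣzᵢPᵢˢᵃᵗ.
P = 0.480·214.1 + 0.309·206.2 + 0.211·112.9 = 190.306 kPa
yᵢ = zᵢPᵢˢᵃᵗ/P ⇒ y_3 = 0.211·112.9/190.306 = 0.125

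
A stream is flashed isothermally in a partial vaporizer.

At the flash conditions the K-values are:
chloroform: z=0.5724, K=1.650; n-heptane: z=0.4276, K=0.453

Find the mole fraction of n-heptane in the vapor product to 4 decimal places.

Let ψ = V/F and solve Σ zᵢ(Kᵢ−1)/(1+ψ(Kᵢ−1)) = 0.
Check two-phase: ΣzᵢKᵢ = 1.1382 > 1 and Σzᵢ/Kᵢ = 1.2908 > 1, so g(0) = 0.1382 > 0 and g(1) = -0.2908 < 0.
Binary case is linear: z₁(K₁−1)(1+ψ(K₂−1)) + z₂(K₂−1)(1+ψ(K₁−1)) = 0
⇒ ψ = [z₁(K₁−1)+z₂(K₂−1)] / [−(K₁−1)(K₂−1)] = 0.13816/0.35555 = 0.3886
Compositions from xᵢ = zᵢ/(1+ψ(Kᵢ−1)), yᵢ = Kᵢxᵢ:
  chloroform: x = 0.4570, y = 0.7540
  n-heptane: x = 0.5430, y = 0.2460

y_n-heptane = 0.2460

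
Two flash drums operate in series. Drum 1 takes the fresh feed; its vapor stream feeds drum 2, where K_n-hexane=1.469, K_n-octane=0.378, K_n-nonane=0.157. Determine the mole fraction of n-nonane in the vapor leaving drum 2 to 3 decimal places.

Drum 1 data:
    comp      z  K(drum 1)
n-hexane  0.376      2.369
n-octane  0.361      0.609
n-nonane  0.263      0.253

y_n-nonane (drum 2) = 0.017

Drum 1:
Newton–Raphson from ψ₁ = 0.5:
  ψ₁ = 0.500: g = -0.1835, g' = -0.708 → ψ₁ = 0.241
  ψ₁ = 0.241: g = -0.0082, g' = -0.684 → ψ₁ = 0.229
Converged at ψ₁ = 0.229.
Drum-1 compositions:
  n-hexane: x = 0.286, y = 0.678
  n-octane: x = 0.396, y = 0.241
  n-nonane: x = 0.317, y = 0.080
Drum-2 feed = drum-1 vapor: z₂ = (0.6783, 0.2414, 0.0803).
Drum 2:
Rachford–Rice: g(ψ₂) = Σ zᵢ(Kᵢ−1)/(1+ψ₂(Kᵢ−1)) = 0.
Feasibility: ΣzᵢKᵢ = 1.100, Σzᵢ/Kᵢ = 1.612 — both > 1, two phases present.
Iterate (Newton) starting at ψ₂ = 0.5:
  ψ₂ = 0.500: g = -0.0772, g' = -0.465 → ψ₂ = 0.334
  ψ₂ = 0.334: g = -0.0087, g' = -0.371 → ψ₂ = 0.311
  ψ₂ = 0.311: g = -0.0001, g' = -0.362 → ψ₂ = 0.310
Converged at ψ₂ = 0.310.
  n-hexane: x = 0.592, y = 0.870
  n-octane: x = 0.299, y = 0.113
  n-nonane: x = 0.109, y = 0.017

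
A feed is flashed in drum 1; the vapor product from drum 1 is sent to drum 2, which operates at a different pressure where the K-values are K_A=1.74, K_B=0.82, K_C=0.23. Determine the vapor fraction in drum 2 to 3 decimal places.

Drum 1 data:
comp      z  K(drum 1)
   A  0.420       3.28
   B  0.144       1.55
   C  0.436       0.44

Drum 1:
Let ψ₁ = V/F and solve Σ zᵢ(Kᵢ−1)/(1+ψ₁(Kᵢ−1)) = 0.
g(0) = ΣzᵢKᵢ − 1 = 0.793 and g(1) = 1 − Σzᵢ/Kᵢ = -0.212, so a root lies in (0, 1).
Newton–Raphson from ψ₁ = 0.32:
  ψ₁ = 0.320: g = 0.3235, g' = -0.964 → ψ₁ = 0.656
  ψ₁ = 0.656: g = 0.0563, g' = -0.716 → ψ₁ = 0.734
Converged at ψ₁ = 0.734.
Drum-1 compositions:
  A: x = 0.157, y = 0.515
  B: x = 0.103, y = 0.159
  C: x = 0.740, y = 0.326
Drum-2 feed = drum-1 vapor: z₂ = (0.5153, 0.1590, 0.3257).
Drum 2:
Material balance + equilibrium reduce to Σ zᵢ(Kᵢ−1)/(1+ψ₂(Kᵢ−1)) = 0.
Feasibility: ΣzᵢKᵢ = 1.102, Σzᵢ/Kᵢ = 1.906 — both > 1, two phases present.
Iterate (Newton) starting at ψ₂ = 0.42:
  ψ₂ = 0.420: g = -0.1108, g' = -0.592 → ψ₂ = 0.233
  ψ₂ = 0.233: g = -0.0103, g' = -0.498 → ψ₂ = 0.212
Converged at ψ₂ = 0.212.
  A: x = 0.445, y = 0.775
  B: x = 0.165, y = 0.136
  C: x = 0.389, y = 0.090

V/F (drum 2) = 0.212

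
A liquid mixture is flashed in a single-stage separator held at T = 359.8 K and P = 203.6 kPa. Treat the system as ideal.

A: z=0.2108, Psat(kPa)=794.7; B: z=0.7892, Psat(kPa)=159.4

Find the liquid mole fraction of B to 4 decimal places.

Raoult's law: Kᵢ = Pᵢˢᵃᵗ/P = Pᵢˢᵃᵗ/203.6.
  K_A = 794.7/203.6 = 3.903242, K_B = 159.4/203.6 = 0.782908
Material balance + equilibrium reduce to Σ zᵢ(Kᵢ−1)/(1+ψ(Kᵢ−1)) = 0.
g(0) = ΣzᵢKᵢ − 1 = 0.4407 and g(1) = 1 − Σzᵢ/Kᵢ = -0.0620, so a root lies in (0, 1).
Binary case is linear: z₁(K₁−1)(1+ψ(K₂−1)) + z₂(K₂−1)(1+ψ(K₁−1)) = 0
⇒ ψ = [z₁(K₁−1)+z₂(K₂−1)] / [−(K₁−1)(K₂−1)] = 0.44067/0.63027 = 0.6992
Compositions from xᵢ = zᵢ/(1+ψ(Kᵢ−1)), yᵢ = Kᵢxᵢ:
  A: x = 0.0696, y = 0.2716
  B: x = 0.9304, y = 0.7284

x_B = 0.9304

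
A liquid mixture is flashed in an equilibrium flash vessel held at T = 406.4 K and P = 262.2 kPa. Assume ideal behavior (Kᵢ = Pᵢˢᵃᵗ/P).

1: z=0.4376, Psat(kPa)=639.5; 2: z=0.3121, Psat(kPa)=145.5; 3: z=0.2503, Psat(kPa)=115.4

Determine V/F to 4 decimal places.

V/F = 0.4874

Raoult's law: Kᵢ = Pᵢˢᵃᵗ/P = Pᵢˢᵃᵗ/262.2.
  K_1 = 639.5/262.2 = 2.438978, K_2 = 145.5/262.2 = 0.554920, K_3 = 115.4/262.2 = 0.440122
Rachford–Rice: g(V/F) = Σ zᵢ(Kᵢ−1)/(1+V/F(Kᵢ−1)) = 0.
Check two-phase: ΣzᵢKᵢ = 1.3506 > 1 and Σzᵢ/Kᵢ = 1.3105 > 1, so g(0) = 0.3506 > 0 and g(1) = -0.3105 < 0.
Newton iteration, V/F⁰ = 0.6:
  V/F = 0.6000: g = -0.06262, g' = -0.5540 → V/F = 0.4870
  V/F = 0.4870: g = 0.00024, g' = -0.5623 → V/F = 0.4874
Converged at V/F = 0.4874.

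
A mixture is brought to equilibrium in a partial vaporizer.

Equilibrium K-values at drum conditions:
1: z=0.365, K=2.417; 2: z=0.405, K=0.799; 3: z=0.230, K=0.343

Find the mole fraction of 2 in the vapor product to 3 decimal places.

y_2 = 0.358

Iterate (Newton) starting at ψ = 0.5:
  ψ = 0.500: g = -0.0128, g' = -0.491 → ψ = 0.474
Converged at ψ = 0.474.
Compositions from xᵢ = zᵢ/(1+ψ(Kᵢ−1)), yᵢ = Kᵢxᵢ:
  1: x = 0.218, y = 0.528
  2: x = 0.448, y = 0.358
  3: x = 0.334, y = 0.115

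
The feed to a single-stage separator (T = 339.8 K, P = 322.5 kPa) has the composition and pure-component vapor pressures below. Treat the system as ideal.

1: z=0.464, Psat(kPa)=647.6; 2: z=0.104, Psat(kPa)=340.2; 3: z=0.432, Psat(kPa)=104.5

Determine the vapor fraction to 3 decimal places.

Raoult's law: Kᵢ = Pᵢˢᵃᵗ/P = Pᵢˢᵃᵗ/322.5.
  K_1 = 647.6/322.5 = 2.00806, K_2 = 340.2/322.5 = 1.05488, K_3 = 104.5/322.5 = 0.32403
Newton–Raphson from ψ = 0.47:
  ψ = 0.470: g = -0.1051, g' = -0.641 → ψ = 0.306
  ψ = 0.306: g = -0.0052, g' = -0.590 → ψ = 0.297
Converged at ψ = 0.297.

ψ = 0.297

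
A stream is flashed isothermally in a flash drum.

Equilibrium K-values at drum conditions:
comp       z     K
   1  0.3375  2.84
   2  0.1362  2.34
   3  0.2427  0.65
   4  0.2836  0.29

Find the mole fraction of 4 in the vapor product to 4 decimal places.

Let ψ = V/F and solve Σ zᵢ(Kᵢ−1)/(1+ψ(Kᵢ−1)) = 0.
g(0) = ΣzᵢKᵢ − 1 = 0.5172 and g(1) = 1 − Σzᵢ/Kᵢ = -0.5284, so a root lies in (0, 1).
Iterate (Newton) starting at ψ = 0.5:
  ψ = 0.5000: g = 0.01758, g' = -0.7850 → ψ = 0.5224
Converged at ψ = 0.5224.
Compositions from xᵢ = zᵢ/(1+ψ(Kᵢ−1)), yᵢ = Kᵢxᵢ:
  1: x = 0.1721, y = 0.4887
  2: x = 0.0801, y = 0.1875
  3: x = 0.2970, y = 0.1930
  4: x = 0.4508, y = 0.1307

y_4 = 0.1307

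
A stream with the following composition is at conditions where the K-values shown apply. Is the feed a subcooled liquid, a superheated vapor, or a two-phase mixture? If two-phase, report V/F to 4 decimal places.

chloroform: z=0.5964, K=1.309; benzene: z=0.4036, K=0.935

ΣzᵢKᵢ = 1.1581; Σzᵢ/Kᵢ = 0.8873.
Since Σzᵢ/Kᵢ < 1 the mixture is above its dew point — single vapor phase.

superheated vapor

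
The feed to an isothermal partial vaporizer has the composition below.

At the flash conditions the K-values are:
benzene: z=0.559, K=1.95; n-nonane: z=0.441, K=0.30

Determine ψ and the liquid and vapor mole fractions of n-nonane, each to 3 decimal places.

Material balance + equilibrium reduce to Σ zᵢ(Kᵢ−1)/(1+ψ(Kᵢ−1)) = 0.
Check two-phase: ΣzᵢKᵢ = 1.222 > 1 and Σzᵢ/Kᵢ = 1.757 > 1, so g(0) = 0.222 > 0 and g(1) = -0.757 < 0.
Newton–Raphson from ψ = 0.5:
  ψ = 0.500: g = -0.1149, g' = -0.743 → ψ = 0.345
  ψ = 0.345: g = -0.0073, g' = -0.662 → ψ = 0.334
Converged at ψ = 0.334.
Compositions from xᵢ = zᵢ/(1+ψ(Kᵢ−1)), yᵢ = Kᵢxᵢ:
  benzene: x = 0.424, y = 0.827
  n-nonane: x = 0.576, y = 0.173

ψ = 0.334, x_n-nonane = 0.576, y_n-nonane = 0.173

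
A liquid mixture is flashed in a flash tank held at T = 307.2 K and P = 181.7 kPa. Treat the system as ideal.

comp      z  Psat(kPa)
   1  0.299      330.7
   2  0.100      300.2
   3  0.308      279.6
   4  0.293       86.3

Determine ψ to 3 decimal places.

Raoult's law: Kᵢ = Pᵢˢᵃᵗ/P = Pᵢˢᵃᵗ/181.7.
  K_1 = 330.7/181.7 = 1.82003, K_2 = 300.2/181.7 = 1.65217, K_3 = 279.6/181.7 = 1.53880, K_4 = 86.3/181.7 = 0.47496
Material balance + equilibrium reduce to Σ zᵢ(Kᵢ−1)/(1+ψ(Kᵢ−1)) = 0.
Check two-phase: ΣzᵢKᵢ = 1.323 > 1 and Σzᵢ/Kᵢ = 1.042 > 1, so g(0) = 0.323 > 0 and g(1) = -0.042 < 0.
Newton iteration, ψ⁰ = 0.5:
  ψ = 0.500: g = 0.1452, g' = -0.329 → ψ = 0.941
  ψ = 0.941: g = -0.0151, g' = -0.435 → ψ = 0.906
  ψ = 0.906: g = -0.0003, g' = -0.417 → ψ = 0.905
Converged at ψ = 0.905.

ψ = 0.905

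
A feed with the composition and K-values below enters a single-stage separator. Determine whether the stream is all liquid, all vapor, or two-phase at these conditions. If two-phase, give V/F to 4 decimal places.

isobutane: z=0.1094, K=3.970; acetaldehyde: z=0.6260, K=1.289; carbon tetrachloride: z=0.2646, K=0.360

two-phase, V/F = 0.5912

ΣzᵢKᵢ = 1.3365; Σzᵢ/Kᵢ = 1.2482.
Both exceed 1, so a two-phase solution exists.
Material balance + equilibrium reduce to Σ zᵢ(Kᵢ−1)/(1+ψ(Kᵢ−1)) = 0.
Newton–Raphson from ψ = 0.55:
  ψ = 0.5500: g = 0.01815, g' = -0.4362 → ψ = 0.5916
  ψ = 0.5916: g = -0.00018, g' = -0.4458 → ψ = 0.5912
Converged at ψ = 0.5912.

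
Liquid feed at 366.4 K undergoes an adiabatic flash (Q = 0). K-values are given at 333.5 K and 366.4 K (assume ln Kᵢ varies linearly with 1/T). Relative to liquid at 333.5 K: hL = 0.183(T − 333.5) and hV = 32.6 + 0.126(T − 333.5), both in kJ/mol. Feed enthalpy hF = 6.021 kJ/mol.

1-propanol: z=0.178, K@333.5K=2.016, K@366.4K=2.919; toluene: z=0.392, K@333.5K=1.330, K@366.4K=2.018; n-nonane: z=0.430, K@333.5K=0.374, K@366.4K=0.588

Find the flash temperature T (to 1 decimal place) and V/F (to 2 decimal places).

T = 335.5 K, V/F = 0.17

Adiabatic flash: solve Rachford–Rice at each trial T, then check hF = ψ·hV(T) + (1−ψ)·hL(T).
  T = 333.5 K: K = (2.016, 1.330, 0.374), RR gives ψ = 0.106, H_out = 3.451 kJ/mol
  T = 366.4 K: K = (2.919, 2.018, 0.588), RR gives ψ = 1.000, H_out = 36.745 kJ/mol
  T = 349.9 K: K = (2.446, 1.653, 0.474), RR gives ψ = 0.580, H_out = 21.360 kJ/mol
  T = 341.7 K: K = (2.226, 1.487, 0.422), RR gives ψ = 0.360, H_out = 13.064 kJ/mol
  T = 337.6 K: K = (2.119, 1.407, 0.398), RR gives ψ = 0.239, H_out = 8.491 kJ/mol
  T = 335.6 K: K = (2.069, 1.369, 0.386), RR gives ψ = 0.176, H_out = 6.100 kJ/mol
Linear interpolation between T = 333.5 (H_out = 3.451) and T = 335.6 (H_out = 6.100) on hF = 6.021 gives T ≈ 335.5 K, at which ψ = 0.17.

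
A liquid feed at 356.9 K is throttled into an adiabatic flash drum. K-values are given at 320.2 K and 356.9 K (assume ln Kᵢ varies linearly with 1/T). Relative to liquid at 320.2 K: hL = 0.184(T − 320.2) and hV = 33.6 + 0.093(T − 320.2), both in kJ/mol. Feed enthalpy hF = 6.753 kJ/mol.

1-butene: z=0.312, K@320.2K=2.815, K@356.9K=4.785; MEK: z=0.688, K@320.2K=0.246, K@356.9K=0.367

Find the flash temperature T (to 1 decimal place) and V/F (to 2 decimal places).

Adiabatic flash: solve Rachford–Rice at each trial T, then check hF = ψ·hV(T) + (1−ψ)·hL(T).
  T = 320.2 K: K = (2.815, 0.246), RR gives ψ = 0.035, H_out = 1.167 kJ/mol
  T = 356.9 K: K = (4.785, 0.367), RR gives ψ = 0.311, H_out = 16.167 kJ/mol
  T = 338.5 K: K = (3.721, 0.304), RR gives ψ = 0.195, H_out = 9.598 kJ/mol
  T = 329.4 K: K = (3.251, 0.274), RR gives ψ = 0.124, H_out = 5.765 kJ/mol
  T = 333.9 K: K = (3.479, 0.289), RR gives ψ = 0.161, H_out = 7.729 kJ/mol
  T = 331.6 K: K = (3.361, 0.281), RR gives ψ = 0.143, H_out = 6.744 kJ/mol
Linear interpolation between T = 331.6 (H_out = 6.744) and T = 333.9 (H_out = 7.729) on hF = 6.753 gives T ≈ 331.6 K, at which ψ = 0.14.

T = 331.6 K, V/F = 0.14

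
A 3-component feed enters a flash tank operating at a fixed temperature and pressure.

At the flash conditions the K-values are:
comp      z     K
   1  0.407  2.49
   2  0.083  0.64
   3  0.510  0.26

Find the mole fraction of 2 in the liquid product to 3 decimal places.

x_2 = 0.089

Material balance + equilibrium reduce to Σ zᵢ(Kᵢ−1)/(1+V/F(Kᵢ−1)) = 0.
Check two-phase: ΣzᵢKᵢ = 1.199 > 1 and Σzᵢ/Kᵢ = 2.255 > 1, so g(0) = 0.199 > 0 and g(1) = -1.255 < 0.
Newton iteration, V/F⁰ = 0.5:
  V/F = 0.500: g = -0.2880, g' = -1.016 → V/F = 0.217
  V/F = 0.217: g = -0.0235, g' = -0.925 → V/F = 0.191
  V/F = 0.191: g = 0.0002, g' = -0.939 → V/F = 0.192
Converged at V/F = 0.192.
Compositions from xᵢ = zᵢ/(1+V/F(Kᵢ−1)), yᵢ = Kᵢxᵢ:
  1: x = 0.317, y = 0.788
  2: x = 0.089, y = 0.057
  3: x = 0.594, y = 0.154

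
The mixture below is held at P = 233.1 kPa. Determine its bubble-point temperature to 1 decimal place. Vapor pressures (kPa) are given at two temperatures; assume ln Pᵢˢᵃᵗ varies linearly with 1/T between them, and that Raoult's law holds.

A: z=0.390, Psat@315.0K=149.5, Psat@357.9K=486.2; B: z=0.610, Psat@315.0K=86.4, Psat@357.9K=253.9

Bubble-point temperature: ΣzᵢPᵢˢᵃᵗ(T) = P. Interpolate ln Pᵢˢᵃᵗ = aᵢ + bᵢ/T.
  T = 315.0 K: ΣzᵢPᵢˢᵃᵗ = 111.01 kPa
  T = 357.9 K: ΣzᵢPᵢˢᵃᵗ = 344.50 kPa
  T = 336.4 K: ΣzᵢPᵢˢᵃᵗ = 202.41 kPa
  T = 347.1 K: ΣzᵢPᵢˢᵃᵗ = 265.90 kPa
  T = 341.8 K: ΣzᵢPᵢˢᵃᵗ = 232.78 kPa
  T = 344.5 K: ΣzᵢPᵢˢᵃᵗ = 249.23 kPa
Interpolating between 341.8 K and 344.5 K gives T ≈ 341.9 K.

T = 341.9 K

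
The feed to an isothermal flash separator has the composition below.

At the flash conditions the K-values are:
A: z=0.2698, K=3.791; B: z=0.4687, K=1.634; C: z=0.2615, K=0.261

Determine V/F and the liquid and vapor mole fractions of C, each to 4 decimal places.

Material balance + equilibrium reduce to Σ zᵢ(Kᵢ−1)/(1+V/F(Kᵢ−1)) = 0.
Check two-phase: ΣzᵢKᵢ = 1.8569 > 1 and Σzᵢ/Kᵢ = 1.3599 > 1, so g(0) = 0.8569 > 0 and g(1) = -0.3599 < 0.
Newton iteration, V/F⁰ = 0.5:
  V/F = 0.5000: g = 0.23347, g' = -0.8341 → V/F = 0.7799
  V/F = 0.7799: g = -0.02028, g' = -1.0883 → V/F = 0.7613
  V/F = 0.7613: g = -0.00039, g' = -1.0474 → V/F = 0.7609
Converged at V/F = 0.7609.
Compositions from xᵢ = zᵢ/(1+V/F(Kᵢ−1)), yᵢ = Kᵢxᵢ:
  A: x = 0.0864, y = 0.3274
  B: x = 0.3162, y = 0.5166
  C: x = 0.5975, y = 0.1559

V/F = 0.7609, x_C = 0.5975, y_C = 0.1559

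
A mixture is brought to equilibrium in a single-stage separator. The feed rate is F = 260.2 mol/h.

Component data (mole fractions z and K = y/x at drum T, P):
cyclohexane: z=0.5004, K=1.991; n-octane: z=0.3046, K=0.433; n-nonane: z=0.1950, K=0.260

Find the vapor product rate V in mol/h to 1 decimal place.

Rachford–Rice: g(ψ) = Σ zᵢ(Kᵢ−1)/(1+ψ(Kᵢ−1)) = 0.
Check two-phase: ΣzᵢKᵢ = 1.1789 > 1 and Σzᵢ/Kᵢ = 1.7048 > 1, so g(0) = 0.1789 > 0 and g(1) = -0.7048 < 0.
Newton–Raphson from ψ = 0.5:
  ψ = 0.5000: g = -0.13850, g' = -0.6795 → ψ = 0.2962
  ψ = 0.2962: g = -0.00900, g' = -0.6103 → ψ = 0.2814
Converged at ψ = 0.2814.
Then V = ψ·F = 0.2814·260.2 = 73.2 mol/h and L = F − V = 187.0 mol/h.

V = 73.2 mol/h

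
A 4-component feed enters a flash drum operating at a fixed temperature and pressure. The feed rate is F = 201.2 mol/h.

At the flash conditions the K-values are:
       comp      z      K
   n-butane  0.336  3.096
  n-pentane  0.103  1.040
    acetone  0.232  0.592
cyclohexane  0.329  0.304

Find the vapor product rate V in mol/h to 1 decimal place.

V = 69.7 mol/h

Material balance + equilibrium reduce to Σ zᵢ(Kᵢ−1)/(1+ψ(Kᵢ−1)) = 0.
Check two-phase: ΣzᵢKᵢ = 1.385 > 1 and Σzᵢ/Kᵢ = 1.682 > 1, so g(0) = 0.385 > 0 and g(1) = -0.682 < 0.
Iterate (Newton) starting at ψ = 0.42:
  ψ = 0.420: g = -0.0592, g' = -0.792 → ψ = 0.345
  ψ = 0.345: g = 0.0011, g' = -0.825 → ψ = 0.347
Converged at ψ = 0.347.
Then V = ψ·F = 0.3465·201.2 = 69.7 mol/h and L = F − V = 131.5 mol/h.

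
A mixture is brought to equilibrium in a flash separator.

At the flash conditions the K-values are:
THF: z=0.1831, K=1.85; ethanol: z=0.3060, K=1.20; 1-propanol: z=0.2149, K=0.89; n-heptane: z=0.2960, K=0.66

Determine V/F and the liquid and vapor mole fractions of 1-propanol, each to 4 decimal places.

V/F = 0.6480, x_1-propanol = 0.2314, y_1-propanol = 0.2059

Rachford–Rice: g(V/F) = Σ zᵢ(Kᵢ−1)/(1+V/F(Kᵢ−1)) = 0.
Feasibility: ΣzᵢKᵢ = 1.0926, Σzᵢ/Kᵢ = 1.0439 — both > 1, two phases present.
Iterate (Newton) starting at V/F = 0.5:
  V/F = 0.5000: g = 0.01859, g' = -0.1278 → V/F = 0.6454
  V/F = 0.6454: g = 0.00033, g' = -0.1239 → V/F = 0.6480
Converged at V/F = 0.6480.
Compositions from xᵢ = zᵢ/(1+V/F(Kᵢ−1)), yᵢ = Kᵢxᵢ:
  THF: x = 0.1181, y = 0.2184
  ethanol: x = 0.2709, y = 0.3251
  1-propanol: x = 0.2314, y = 0.2059
  n-heptane: x = 0.3796, y = 0.2506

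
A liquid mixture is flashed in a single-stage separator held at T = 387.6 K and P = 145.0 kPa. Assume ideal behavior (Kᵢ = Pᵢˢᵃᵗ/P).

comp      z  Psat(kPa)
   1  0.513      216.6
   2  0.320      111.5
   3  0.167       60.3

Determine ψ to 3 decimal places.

ψ = 0.414

Raoult's law: Kᵢ = Pᵢˢᵃᵗ/P = Pᵢˢᵃᵗ/145.0.
  K_1 = 216.6/145.0 = 1.49379, K_2 = 111.5/145.0 = 0.76897, K_3 = 60.3/145.0 = 0.41586
Let ψ = V/F and solve Σ zᵢ(Kᵢ−1)/(1+ψ(Kᵢ−1)) = 0.
Feasibility: ΣzᵢKᵢ = 1.082, Σzᵢ/Kᵢ = 1.161 — both > 1, two phases present.
Newton iteration, ψ⁰ = 0.5:
  ψ = 0.500: g = -0.0182, g' = -0.216 → ψ = 0.416
  ψ = 0.416: g = -0.0004, g' = -0.206 → ψ = 0.414
Converged at ψ = 0.414.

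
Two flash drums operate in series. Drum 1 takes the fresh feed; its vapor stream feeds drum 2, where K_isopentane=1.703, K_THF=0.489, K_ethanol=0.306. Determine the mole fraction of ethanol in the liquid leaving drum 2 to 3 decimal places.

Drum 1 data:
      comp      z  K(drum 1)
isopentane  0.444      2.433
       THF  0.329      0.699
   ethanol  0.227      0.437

Drum 1:
Iterate (Newton) starting at ψ₁ = 0.49:
  ψ₁ = 0.490: g = 0.0811, g' = -0.493 → ψ₁ = 0.655
  ψ₁ = 0.655: g = 0.0026, g' = -0.469 → ψ₁ = 0.660
Converged at ψ₁ = 0.660.
Drum-1 compositions:
  isopentane: x = 0.228, y = 0.555
  THF: x = 0.411, y = 0.287
  ethanol: x = 0.361, y = 0.158
Drum-2 feed = drum-1 vapor: z₂ = (0.5551, 0.2870, 0.1579).
Drum 2:
Material balance + equilibrium reduce to Σ zᵢ(Kᵢ−1)/(1+ψ₂(Kᵢ−1)) = 0.
g(0) = ΣzᵢKᵢ − 1 = 0.134 and g(1) = 1 − Σzᵢ/Kᵢ = -0.429, so a root lies in (0, 1).
Iterate (Newton) starting at ψ₂ = 0.5:
  ψ₂ = 0.500: g = -0.0760, g' = -0.464 → ψ₂ = 0.336
  ψ₂ = 0.336: g = -0.0043, g' = -0.418 → ψ₂ = 0.326
Converged at ψ₂ = 0.326.
  isopentane: x = 0.452, y = 0.769
  THF: x = 0.344, y = 0.168
  ethanol: x = 0.204, y = 0.062

x_ethanol (drum 2) = 0.204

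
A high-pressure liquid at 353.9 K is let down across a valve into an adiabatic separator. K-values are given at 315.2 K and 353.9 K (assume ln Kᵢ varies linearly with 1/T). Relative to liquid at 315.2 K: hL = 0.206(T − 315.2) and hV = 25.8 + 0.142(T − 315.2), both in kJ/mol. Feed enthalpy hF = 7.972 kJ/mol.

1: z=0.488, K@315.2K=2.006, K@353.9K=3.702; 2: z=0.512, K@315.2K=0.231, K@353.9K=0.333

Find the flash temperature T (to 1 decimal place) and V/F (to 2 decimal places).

Adiabatic flash: solve Rachford–Rice at each trial T, then check hF = ψ·hV(T) + (1−ψ)·hL(T).
  T = 315.2 K: K = (2.006, 0.231), RR gives ψ = 0.126, H_out = 3.242 kJ/mol
  T = 353.9 K: K = (3.702, 0.333), RR gives ψ = 0.542, H_out = 20.617 kJ/mol
  T = 334.5 K: K = (2.772, 0.280), RR gives ψ = 0.389, H_out = 13.530 kJ/mol
  T = 324.9 K: K = (2.371, 0.255), RR gives ψ = 0.282, H_out = 9.096 kJ/mol
  T = 320.0 K: K = (2.182, 0.243), RR gives ψ = 0.211, H_out = 6.377 kJ/mol
  T = 322.4 K: K = (2.273, 0.249), RR gives ψ = 0.248, H_out = 7.759 kJ/mol
  T = 323.6 K: K = (2.320, 0.252), RR gives ψ = 0.265, H_out = 8.412 kJ/mol
Linear interpolation between T = 322.4 (H_out = 7.759) and T = 323.6 (H_out = 8.412) on hF = 7.972 gives T ≈ 322.8 K, at which ψ = 0.25.

T = 322.8 K, V/F = 0.25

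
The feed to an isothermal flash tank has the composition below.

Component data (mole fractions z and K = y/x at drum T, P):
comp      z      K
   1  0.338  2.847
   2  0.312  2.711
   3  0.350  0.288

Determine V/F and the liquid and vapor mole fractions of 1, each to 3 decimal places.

Rachford–Rice: g(V/F) = Σ zᵢ(Kᵢ−1)/(1+V/F(Kᵢ−1)) = 0.
g(0) = ΣzᵢKᵢ − 1 = 0.909 and g(1) = 1 − Σzᵢ/Kᵢ = -0.449, so a root lies in (0, 1).
Newton iteration, V/F⁰ = 0.5:
  V/F = 0.500: g = 0.2253, g' = -1.005 → V/F = 0.724
  V/F = 0.724: g = -0.0090, g' = -1.150 → V/F = 0.716
Converged at V/F = 0.716.
Compositions from xᵢ = zᵢ/(1+V/F(Kᵢ−1)), yᵢ = Kᵢxᵢ:
  1: x = 0.145, y = 0.414
  2: x = 0.140, y = 0.380
  3: x = 0.714, y = 0.206

V/F = 0.716, x_1 = 0.145, y_1 = 0.414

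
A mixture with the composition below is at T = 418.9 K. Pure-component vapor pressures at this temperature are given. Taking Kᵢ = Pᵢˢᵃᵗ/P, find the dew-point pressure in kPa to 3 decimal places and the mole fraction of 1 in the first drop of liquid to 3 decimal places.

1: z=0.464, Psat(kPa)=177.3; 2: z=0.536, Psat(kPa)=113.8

Pdew = 136.481 kPa, x_1 = 0.357

At the dew point ψ → 1, so Σzᵢ/Kᵢ = 1 with Kᵢ = Pᵢˢᵃᵗ/P ⇒ 1/P = Σzᵢ/Pᵢˢᵃᵗ.
1/P = 0.464/177.3 + 0.536/113.8 = 0.007327 ⇒ P = 136.481 kPa
xᵢ = zᵢP/Pᵢˢᵃᵗ ⇒ x_1 = 0.464·136.481/177.3 = 0.357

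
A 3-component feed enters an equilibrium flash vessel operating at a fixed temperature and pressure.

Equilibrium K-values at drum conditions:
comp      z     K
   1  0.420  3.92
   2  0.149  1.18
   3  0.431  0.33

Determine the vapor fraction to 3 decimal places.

ψ = 0.587

Iterate (Newton) starting at ψ = 0.5:
  ψ = 0.500: g = 0.0889, g' = -1.033 → ψ = 0.586
  ψ = 0.586: g = 0.0011, g' = -1.016 → ψ = 0.587
Converged at ψ = 0.587.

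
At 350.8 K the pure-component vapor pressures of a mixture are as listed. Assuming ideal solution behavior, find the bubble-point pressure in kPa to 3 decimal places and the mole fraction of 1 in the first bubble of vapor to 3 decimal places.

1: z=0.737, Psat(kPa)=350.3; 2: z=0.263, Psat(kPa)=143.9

Pbub = 296.017 kPa, y_1 = 0.872

At the bubble point ψ → 0, so ΣzᵢKᵢ = 1 with Kᵢ = Pᵢˢᵃᵗ/P ⇒ P = ΣzᵢPᵢˢᵃᵗ.
P = 0.737·350.3 + 0.263·143.9 = 296.017 kPa
yᵢ = zᵢPᵢˢᵃᵗ/P ⇒ y_1 = 0.737·350.3/296.017 = 0.872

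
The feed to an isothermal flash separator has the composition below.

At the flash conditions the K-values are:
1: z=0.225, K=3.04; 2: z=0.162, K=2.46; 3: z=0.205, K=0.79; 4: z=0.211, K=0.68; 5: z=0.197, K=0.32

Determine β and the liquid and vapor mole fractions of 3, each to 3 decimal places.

β = 0.555, x_3 = 0.232, y_3 = 0.183

Let β = V/F and solve Σ zᵢ(Kᵢ−1)/(1+β(Kᵢ−1)) = 0.
Feasibility: ΣzᵢKᵢ = 1.451, Σzᵢ/Kᵢ = 1.325 — both > 1, two phases present.
Newton iteration, β⁰ = 0.5:
  β = 0.500: g = 0.0325, g' = -0.596 → β = 0.555
Converged at β = 0.555.
Compositions from xᵢ = zᵢ/(1+β(Kᵢ−1)), yᵢ = Kᵢxᵢ:
  1: x = 0.106, y = 0.321
  2: x = 0.089, y = 0.220
  3: x = 0.232, y = 0.183
  4: x = 0.257, y = 0.174
  5: x = 0.316, y = 0.101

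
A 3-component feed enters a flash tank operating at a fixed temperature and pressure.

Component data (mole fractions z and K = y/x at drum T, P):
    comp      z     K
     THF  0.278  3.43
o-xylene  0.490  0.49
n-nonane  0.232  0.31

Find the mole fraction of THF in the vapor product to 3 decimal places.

y_THF = 0.651

Let β = V/F and solve Σ zᵢ(Kᵢ−1)/(1+β(Kᵢ−1)) = 0.
Check two-phase: ΣzᵢKᵢ = 1.266 > 1 and Σzᵢ/Kᵢ = 1.829 > 1, so g(0) = 0.266 > 0 and g(1) = -0.829 < 0.
Newton iteration, β⁰ = 0.69:
  β = 0.690: g = -0.4388, g' = -0.935 → β = 0.221
  β = 0.221: g = -0.0307, g' = -1.011 → β = 0.190
  β = 0.190: g = 0.0009, g' = -1.070 → β = 0.191
Converged at β = 0.191.
Compositions from xᵢ = zᵢ/(1+β(Kᵢ−1)), yᵢ = Kᵢxᵢ:
  THF: x = 0.190, y = 0.651
  o-xylene: x = 0.543, y = 0.266
  n-nonane: x = 0.267, y = 0.083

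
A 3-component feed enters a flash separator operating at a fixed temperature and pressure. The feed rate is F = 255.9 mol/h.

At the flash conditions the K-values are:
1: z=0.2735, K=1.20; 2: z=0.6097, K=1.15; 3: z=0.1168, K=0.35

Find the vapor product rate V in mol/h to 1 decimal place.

Let ψ = V/F and solve Σ zᵢ(Kᵢ−1)/(1+ψ(Kᵢ−1)) = 0.
Check two-phase: ΣzᵢKᵢ = 1.0702 > 1 and Σzᵢ/Kᵢ = 1.0918 > 1, so g(0) = 0.0702 > 0 and g(1) = -0.0918 < 0.
Iterate (Newton) starting at ψ = 0.5:
  ψ = 0.5000: g = 0.02233, g' = -0.1292 → ψ = 0.6728
  ψ = 0.6728: g = -0.00364, g' = -0.1757 → ψ = 0.6521
  ψ = 0.6521: g = -0.00007, g' = -0.1686 → ψ = 0.6516
Converged at ψ = 0.6516.
Then V = ψ·F = 0.6516·255.9 = 166.8 mol/h and L = F − V = 89.1 mol/h.

V = 166.8 mol/h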